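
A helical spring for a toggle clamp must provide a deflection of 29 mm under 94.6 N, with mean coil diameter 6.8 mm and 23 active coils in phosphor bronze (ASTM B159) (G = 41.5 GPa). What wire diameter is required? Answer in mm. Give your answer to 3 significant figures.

Required rate k = F/δ = 94.6/29 = 3.2621 N/mm
d = (8D³N_a·k / G)^(1/4) = (8·6.8³·23·3.2621 / (41.5×10³))^0.25
  = (4.5477)^0.25 = 1.4603 mm

1.46 mm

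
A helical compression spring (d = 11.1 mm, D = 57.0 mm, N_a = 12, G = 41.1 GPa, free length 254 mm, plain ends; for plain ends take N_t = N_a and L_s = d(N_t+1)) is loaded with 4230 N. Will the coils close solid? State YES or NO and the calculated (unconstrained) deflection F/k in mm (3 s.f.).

k = Gd⁴/(8D³N_a) = (41.1×10³)(11.1⁴)/(8·57.0³·12) = 35.094 N/mm
N_t = 12; L_s = 11.1·13 = 144.3 mm; δ_solid = L₀ − L_s = 254 − 144.3 = 109.7 mm
δ = F/k = 4230/35.094 = 120.53 mm
δ ≥ δ_solid → spring goes solid

YES, δ = 121 mm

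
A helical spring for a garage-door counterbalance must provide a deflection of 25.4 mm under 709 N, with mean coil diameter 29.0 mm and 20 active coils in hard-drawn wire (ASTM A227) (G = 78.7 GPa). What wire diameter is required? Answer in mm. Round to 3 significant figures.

6.10 mm

Required rate k = F/δ = 709/25.4 = 27.913 N/mm
d = (8D³N_a·k / G)^(1/4) = (8·29.0³·20·27.913 / (78.7×10³))^0.25
  = (1384)^0.25 = 6.0994 mm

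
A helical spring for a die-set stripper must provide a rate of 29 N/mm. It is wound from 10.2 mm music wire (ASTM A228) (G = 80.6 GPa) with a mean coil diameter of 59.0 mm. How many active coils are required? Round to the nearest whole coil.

N_a = Gd⁴/(8D³k) = (80.6×10³ × 10.2⁴)/(8 × 59.0³ × 29)
    = 8.7244e+08 / 4.76479e+07 = 18.31 → 18 coils

18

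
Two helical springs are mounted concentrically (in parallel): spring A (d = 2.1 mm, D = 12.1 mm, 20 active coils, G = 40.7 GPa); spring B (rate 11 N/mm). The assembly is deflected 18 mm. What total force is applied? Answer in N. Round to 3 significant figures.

248 N

k_A = Gd⁴/(8D³N_a) = (40.7×10³)(2.1⁴)/(8·12.1³·20) = 2.7925 N/mm
Parallel: k_eq = 2.7925 + 11 = 13.793 N/mm
F = k_eq·δ = 13.793·18 = 248.27 N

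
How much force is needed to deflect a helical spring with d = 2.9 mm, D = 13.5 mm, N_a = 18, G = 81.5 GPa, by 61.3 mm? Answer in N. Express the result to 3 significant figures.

997 N

k = Gd⁴/(8D³N_a) = (81.5×10³)(2.9⁴)/(8·13.5³·18) = 16.27 N/mm
F = k·δ = 16.27 × 61.3 = 997.35 N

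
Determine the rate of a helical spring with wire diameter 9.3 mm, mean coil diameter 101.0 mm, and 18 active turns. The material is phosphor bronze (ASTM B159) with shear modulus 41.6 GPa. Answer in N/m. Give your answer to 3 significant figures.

2100 N/m

k = Gd⁴/(8D³N_a) = (41.6×10³ × 9.3⁴) / (8 × 101.0³ × 18)
  = 3.1119e+08 / 1.48363e+08 = 2.0975 N/mm = 2097.5 N/m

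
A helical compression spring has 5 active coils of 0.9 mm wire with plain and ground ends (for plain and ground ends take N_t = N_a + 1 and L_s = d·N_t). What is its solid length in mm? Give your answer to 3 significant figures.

5.40 mm

plain and ground ends: N_t = N_a + 1 = 5 + 1 = 6
L_s = d·N_t = 0.9 × 6 = 5.4 mm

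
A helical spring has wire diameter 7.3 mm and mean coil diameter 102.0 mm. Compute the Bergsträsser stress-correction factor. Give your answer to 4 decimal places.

C = D/d = 102.0/7.3 = 13.9726
K_B = (4C+2)/(4C−3) = 57.890/52.890 = 1.0945

1.0945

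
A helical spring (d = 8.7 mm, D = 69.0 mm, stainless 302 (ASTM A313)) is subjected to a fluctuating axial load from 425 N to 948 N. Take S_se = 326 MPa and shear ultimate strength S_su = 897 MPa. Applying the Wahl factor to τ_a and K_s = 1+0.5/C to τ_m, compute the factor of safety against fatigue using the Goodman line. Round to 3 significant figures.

C = D/d = 69.0/8.7 = 7.9310; K_W = (4C−1)/(4C−4)+0.615/C = 1.1858; K_s = 1+0.5/C = 1.0630
F_a = (F_max−F_min)/2 = 261.5 N; F_m = (F_max+F_min)/2 = 686.5 N
τ_a = K_W·8F_aD/(πd³) = 1.1858 × 69.776 = 82.737 MPa
τ_m = K_s·8F_mD/(πd³) = 1.0630 × 183.18 = 194.73 MPa
Goodman: 1/n_f = τ_a/S_se + τ_m/S_su = 82.737/326 + 194.73/897 = 0.25379 + 0.21709 = 0.47088
n_f = 1/0.47088 = 2.124

2.12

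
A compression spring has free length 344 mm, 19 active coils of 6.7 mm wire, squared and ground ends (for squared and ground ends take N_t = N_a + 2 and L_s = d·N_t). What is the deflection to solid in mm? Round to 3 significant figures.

N_t = 21; L_s = 6.7·21 = 140.7 mm
δ_solid = L₀ − L_s = 344 − 140.7 = 203.3 mm

203 mm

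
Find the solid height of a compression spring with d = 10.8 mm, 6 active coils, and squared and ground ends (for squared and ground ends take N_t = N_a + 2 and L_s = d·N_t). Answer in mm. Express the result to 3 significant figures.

86.4 mm

squared and ground ends: N_t = N_a + 2 = 6 + 2 = 8
L_s = d·N_t = 10.8 × 8 = 86.4 mm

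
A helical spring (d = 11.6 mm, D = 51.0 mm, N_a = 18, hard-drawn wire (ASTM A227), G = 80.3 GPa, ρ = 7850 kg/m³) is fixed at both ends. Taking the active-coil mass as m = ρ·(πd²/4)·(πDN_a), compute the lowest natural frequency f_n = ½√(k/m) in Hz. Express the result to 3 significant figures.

k = Gd⁴/(8D³N_a) = (80.3×10³)(11.6⁴)/(8·51.0³·18) = 76.116 N/mm = 76116 N/m
Wire length L = πDN_a = π·51.0·18 = 2884 mm
m = ρ·(πd²/4)·L = 7850 × 105.68×10⁻⁶ m² × 2.884 m = 2.3926 kg
f_n = ½√(k/m) = 0.5·√(76116/2.3926) = 0.5·√(31813) = 89.181 Hz

89.2 Hz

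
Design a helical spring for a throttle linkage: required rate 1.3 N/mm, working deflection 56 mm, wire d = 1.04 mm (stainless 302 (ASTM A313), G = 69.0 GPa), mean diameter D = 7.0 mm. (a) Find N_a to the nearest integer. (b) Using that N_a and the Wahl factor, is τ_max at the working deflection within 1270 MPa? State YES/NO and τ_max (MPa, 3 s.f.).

N_a = Gd⁴/(8D³k) = (69.0×10³)(1.04⁴)/(8·7.0³·1.3) = 22.63 → N_a = 23
Actual rate k = Gd⁴/(8D³·23) = 1.279 N/mm
Working load F = kδ = 1.279·56 = 71.624 N
C = 7.0/1.04 = 6.7308; K_W = (4C−1)/(4C−4)+0.615/C = 1.2222
τ_max = K_W·8FD/(πd³) = 1.2222·1135 = 1387.2 MPa
τ_max > 1270 MPa → exceeds allowable

(a) 23 coils; (b) NO, τ_max = 1390 MPa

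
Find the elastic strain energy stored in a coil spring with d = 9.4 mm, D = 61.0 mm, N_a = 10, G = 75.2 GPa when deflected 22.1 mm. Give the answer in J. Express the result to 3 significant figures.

7.90 J

k = Gd⁴/(8D³N_a) = (75.2×10³)(9.4⁴)/(8·61.0³·10) = 32.333 N/mm
U = ½kδ² = 0.5 × 32.333 × 22.1² = 7895.9 N·mm = 7.8959 J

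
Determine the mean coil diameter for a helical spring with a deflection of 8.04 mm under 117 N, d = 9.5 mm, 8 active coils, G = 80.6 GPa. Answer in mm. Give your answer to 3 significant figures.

89.0 mm

Required rate k = F/δ = 117/8.04 = 14.552 N/mm
D = (Gd⁴/(8N_a·k))^(1/3) = (80.6×10³·9.5⁴/(8·8·14.552))^(1/3)
  = (704887)^(1/3) = 88.9966 mm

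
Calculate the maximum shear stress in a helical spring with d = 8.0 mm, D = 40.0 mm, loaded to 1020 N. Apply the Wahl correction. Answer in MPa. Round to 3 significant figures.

266 MPa

Spring index C = D/d = 40.0/8.0 = 5.0000
K_W = (4C−1)/(4C−4) + 0.615/C = 19.000/16.000 + 0.1230 = 1.3105
τ₀ = 8FD/(πd³) = 8·1020·40.0/(π·8.0³) = 326400/1608.5 = 202.92 MPa
τ_max = K·τ₀ = 1.3105 × 202.92 = 265.93 MPa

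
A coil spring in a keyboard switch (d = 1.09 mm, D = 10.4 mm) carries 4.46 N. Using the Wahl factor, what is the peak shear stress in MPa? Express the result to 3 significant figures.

Spring index C = D/d = 10.4/1.09 = 9.5413
K_W = (4C−1)/(4C−4) + 0.615/C = 37.165/34.165 + 0.0645 = 1.1523
τ₀ = 8FD/(πd³) = 8·4.46·10.4/(π·1.09³) = 371.072/4.0685 = 91.207 MPa
τ_max = K·τ₀ = 1.1523 × 91.207 = 105.09 MPa

105 MPa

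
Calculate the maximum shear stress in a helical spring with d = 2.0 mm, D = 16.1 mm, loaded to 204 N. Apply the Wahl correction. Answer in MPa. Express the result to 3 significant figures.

Spring index C = D/d = 16.1/2.0 = 8.0500
K_W = (4C−1)/(4C−4) + 0.615/C = 31.200/28.200 + 0.0764 = 1.1828
τ₀ = 8FD/(πd³) = 8·204·16.1/(π·2.0³) = 26275.2/25.133 = 1045.5 MPa
τ_max = K·τ₀ = 1.1828 × 1045.5 = 1236.5 MPa

1240 MPa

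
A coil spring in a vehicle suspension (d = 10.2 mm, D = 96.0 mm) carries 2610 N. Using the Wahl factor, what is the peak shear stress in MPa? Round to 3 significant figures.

Spring index C = D/d = 96.0/10.2 = 9.4118
K_W = (4C−1)/(4C−4) + 0.615/C = 36.647/33.647 + 0.0653 = 1.1545
τ₀ = 8FD/(πd³) = 8·2610·96.0/(π·10.2³) = 2.00448e+06/3333.9 = 601.24 MPa
τ_max = K·τ₀ = 1.1545 × 601.24 = 694.14 MPa

694 MPa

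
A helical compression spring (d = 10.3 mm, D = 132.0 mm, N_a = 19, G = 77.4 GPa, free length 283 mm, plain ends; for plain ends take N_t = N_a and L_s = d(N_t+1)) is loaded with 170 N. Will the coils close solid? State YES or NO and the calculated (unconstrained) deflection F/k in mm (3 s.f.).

NO, δ = 68.2 mm

k = Gd⁴/(8D³N_a) = (77.4×10³)(10.3⁴)/(8·132.0³·19) = 2.4919 N/mm
N_t = 19; L_s = 10.3·20 = 206 mm; δ_solid = L₀ − L_s = 283 − 206 = 77 mm
δ = F/k = 170/2.4919 = 68.222 mm
δ < δ_solid → spring does not go solid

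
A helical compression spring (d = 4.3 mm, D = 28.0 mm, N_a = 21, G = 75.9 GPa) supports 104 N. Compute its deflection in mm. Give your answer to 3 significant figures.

k = Gd⁴/(8D³N_a) = (75.9×10³)(4.3⁴)/(8·28.0³·21) = 7.0361 N/mm
δ = F/k = 104 / 7.0361 = 14.781 mm

14.8 mm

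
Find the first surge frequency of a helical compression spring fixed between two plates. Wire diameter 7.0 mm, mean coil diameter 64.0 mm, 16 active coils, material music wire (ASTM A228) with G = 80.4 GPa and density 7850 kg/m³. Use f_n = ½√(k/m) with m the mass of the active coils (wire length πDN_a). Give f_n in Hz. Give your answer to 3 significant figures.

k = Gd⁴/(8D³N_a) = (80.4×10³)(7.0⁴)/(8·64.0³·16) = 5.7531 N/mm = 5753.1 N/m
Wire length L = πDN_a = π·64.0·16 = 3217 mm
m = ρ·(πd²/4)·L = 7850 × 38.485×10⁻⁶ m² × 3.217 m = 0.97186 kg
f_n = ½√(k/m) = 0.5·√(5753.1/0.97186) = 0.5·√(5919.6) = 38.469 Hz

38.5 Hz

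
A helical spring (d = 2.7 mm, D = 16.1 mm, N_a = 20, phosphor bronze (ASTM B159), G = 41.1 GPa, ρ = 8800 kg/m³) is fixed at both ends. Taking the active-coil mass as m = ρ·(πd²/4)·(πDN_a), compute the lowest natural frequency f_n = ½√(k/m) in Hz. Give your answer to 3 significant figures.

k = Gd⁴/(8D³N_a) = (41.1×10³)(2.7⁴)/(8·16.1³·20) = 3.2711 N/mm = 3271.1 N/m
Wire length L = πDN_a = π·16.1·20 = 1011.6 mm
m = ρ·(πd²/4)·L = 8800 × 5.7256×10⁻⁶ m² × 1.0116 m = 0.050969 kg
f_n = ½√(k/m) = 0.5·√(3271.1/0.050969) = 0.5·√(64179) = 126.67 Hz

127 Hz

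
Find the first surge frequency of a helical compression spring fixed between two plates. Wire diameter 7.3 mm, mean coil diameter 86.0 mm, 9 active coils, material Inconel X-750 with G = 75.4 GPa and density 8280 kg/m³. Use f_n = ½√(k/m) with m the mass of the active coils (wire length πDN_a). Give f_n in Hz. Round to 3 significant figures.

k = Gd⁴/(8D³N_a) = (75.4×10³)(7.3⁴)/(8·86.0³·9) = 4.6756 N/mm = 4675.6 N/m
Wire length L = πDN_a = π·86.0·9 = 2431.6 mm
m = ρ·(πd²/4)·L = 8280 × 41.854×10⁻⁶ m² × 2.4316 m = 0.84267 kg
f_n = ½√(k/m) = 0.5·√(4675.6/0.84267) = 0.5·√(5548.5) = 37.244 Hz

37.2 Hz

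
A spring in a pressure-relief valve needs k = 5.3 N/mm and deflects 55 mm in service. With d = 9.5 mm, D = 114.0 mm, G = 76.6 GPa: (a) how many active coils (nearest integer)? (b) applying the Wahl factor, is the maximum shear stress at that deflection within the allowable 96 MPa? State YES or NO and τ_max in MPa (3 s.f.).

(a) 10 coils; (b) NO, τ_max = 110 MPa

N_a = Gd⁴/(8D³k) = (76.6×10³)(9.5⁴)/(8·114.0³·5.3) = 9.932 → N_a = 10
Actual rate k = Gd⁴/(8D³·10) = 5.264 N/mm
Working load F = kδ = 5.264·55 = 289.52 N
C = 114.0/9.5 = 12.0000; K_W = (4C−1)/(4C−4)+0.615/C = 1.1194
τ_max = K_W·8FD/(πd³) = 1.1194·98.029 = 109.74 MPa
τ_max > 96 MPa → exceeds allowable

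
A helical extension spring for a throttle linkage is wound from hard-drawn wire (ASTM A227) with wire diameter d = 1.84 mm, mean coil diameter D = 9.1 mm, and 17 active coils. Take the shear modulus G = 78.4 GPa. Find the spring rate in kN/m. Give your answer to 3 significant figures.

k = Gd⁴/(8D³N_a) = (78.4×10³ × 1.84⁴) / (8 × 9.1³ × 17)
  = 898643 / 102486 = 8.7685 N/mm

8.77 kN/m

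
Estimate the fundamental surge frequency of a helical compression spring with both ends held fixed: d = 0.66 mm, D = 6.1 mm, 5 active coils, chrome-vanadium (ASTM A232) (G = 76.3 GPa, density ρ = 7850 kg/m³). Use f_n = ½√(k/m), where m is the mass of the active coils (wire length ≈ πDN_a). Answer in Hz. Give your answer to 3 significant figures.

k = Gd⁴/(8D³N_a) = (76.3×10³)(0.66⁴)/(8·6.1³·5) = 1.5946 N/mm = 1594.6 N/m
Wire length L = πDN_a = π·6.1·5 = 95.819 mm
m = ρ·(πd²/4)·L = 7850 × 0.34212×10⁻⁶ m² × 0.095819 m = 0.00025733 kg
f_n = ½√(k/m) = 0.5·√(1594.6/0.00025733) = 0.5·√(6.1966e+06) = 1244.6 Hz

1240 Hz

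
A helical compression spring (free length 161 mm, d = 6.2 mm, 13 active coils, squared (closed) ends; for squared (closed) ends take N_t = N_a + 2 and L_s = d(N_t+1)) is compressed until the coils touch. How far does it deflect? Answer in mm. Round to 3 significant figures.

61.8 mm

N_t = 15; L_s = 6.2·16 = 99.2 mm
δ_solid = L₀ − L_s = 161 − 99.2 = 61.8 mm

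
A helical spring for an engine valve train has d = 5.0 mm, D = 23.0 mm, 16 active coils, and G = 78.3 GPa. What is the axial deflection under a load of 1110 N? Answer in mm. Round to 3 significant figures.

k = Gd⁴/(8D³N_a) = (78.3×10³)(5.0⁴)/(8·23.0³·16) = 31.423 N/mm
δ = F/k = 1110 / 31.423 = 35.324 mm

35.3 mm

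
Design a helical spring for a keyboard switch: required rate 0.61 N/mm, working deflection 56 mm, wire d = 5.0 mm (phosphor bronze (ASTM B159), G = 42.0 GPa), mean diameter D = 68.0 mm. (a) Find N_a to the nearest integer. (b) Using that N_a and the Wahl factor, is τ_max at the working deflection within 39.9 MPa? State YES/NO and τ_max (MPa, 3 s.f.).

N_a = Gd⁴/(8D³k) = (42.0×10³)(5.0⁴)/(8·68.0³·0.61) = 17.11 → N_a = 17
Actual rate k = Gd⁴/(8D³·17) = 0.61385 N/mm
Working load F = kδ = 0.61385·56 = 34.376 N
C = 68.0/5.0 = 13.6000; K_W = (4C−1)/(4C−4)+0.615/C = 1.1047
τ_max = K_W·8FD/(πd³) = 1.1047·47.62 = 52.608 MPa
τ_max > 39.9 MPa → exceeds allowable

(a) 17 coils; (b) NO, τ_max = 52.6 MPa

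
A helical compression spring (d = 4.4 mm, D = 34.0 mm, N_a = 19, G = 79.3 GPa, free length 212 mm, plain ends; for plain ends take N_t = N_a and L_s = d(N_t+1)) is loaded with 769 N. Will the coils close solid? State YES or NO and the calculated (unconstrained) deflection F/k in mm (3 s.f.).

k = Gd⁴/(8D³N_a) = (79.3×10³)(4.4⁴)/(8·34.0³·19) = 4.9751 N/mm
N_t = 19; L_s = 4.4·20 = 88 mm; δ_solid = L₀ − L_s = 212 − 88 = 124 mm
δ = F/k = 769/4.9751 = 154.57 mm
δ ≥ δ_solid → spring goes solid

YES, δ = 155 mm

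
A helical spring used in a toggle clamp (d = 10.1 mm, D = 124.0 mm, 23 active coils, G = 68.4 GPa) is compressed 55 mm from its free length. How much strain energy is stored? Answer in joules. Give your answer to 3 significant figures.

k = Gd⁴/(8D³N_a) = (68.4×10³)(10.1⁴)/(8·124.0³·23) = 2.0289 N/mm
U = ½kδ² = 0.5 × 2.0289 × 55² = 3068.7 N·mm = 3.0687 J

3.07 J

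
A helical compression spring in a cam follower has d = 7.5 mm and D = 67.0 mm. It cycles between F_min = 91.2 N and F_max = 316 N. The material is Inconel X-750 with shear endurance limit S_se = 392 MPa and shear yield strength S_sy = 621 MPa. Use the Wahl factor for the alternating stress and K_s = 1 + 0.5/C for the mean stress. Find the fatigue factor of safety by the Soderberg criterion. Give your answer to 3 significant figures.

C = D/d = 67.0/7.5 = 8.9333; K_W = (4C−1)/(4C−4)+0.615/C = 1.1634; K_s = 1+0.5/C = 1.0560
F_a = (F_max−F_min)/2 = 112.4 N; F_m = (F_max+F_min)/2 = 203.6 N
τ_a = K_W·8F_aD/(πd³) = 1.1634 × 45.457 = 52.883 MPa
τ_m = K_s·8F_mD/(πd³) = 1.0560 × 82.34 = 86.948 MPa
Soderberg: 1/n_f = τ_a/S_se + τ_m/S_sy = 52.883/392 + 86.948/621 = 0.13491 + 0.14001 = 0.27492
n_f = 1/0.27492 = 3.637

3.64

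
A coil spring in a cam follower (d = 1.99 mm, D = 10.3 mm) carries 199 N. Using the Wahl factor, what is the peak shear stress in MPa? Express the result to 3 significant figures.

Spring index C = D/d = 10.3/1.99 = 5.1759
K_W = (4C−1)/(4C−4) + 0.615/C = 19.704/16.704 + 0.1188 = 1.2984
τ₀ = 8FD/(πd³) = 8·199·10.3/(π·1.99³) = 16397.6/24.758 = 662.33 MPa
τ_max = K·τ₀ = 1.2984 × 662.33 = 859.98 MPa

860 MPa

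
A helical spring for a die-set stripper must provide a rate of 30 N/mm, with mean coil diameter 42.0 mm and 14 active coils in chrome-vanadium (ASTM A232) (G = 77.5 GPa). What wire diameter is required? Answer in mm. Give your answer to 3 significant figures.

d = (8D³N_a·k / G)^(1/4) = (8·42.0³·14·30 / (77.5×10³))^0.25
  = (3212.1)^0.25 = 7.5283 mm

7.53 mm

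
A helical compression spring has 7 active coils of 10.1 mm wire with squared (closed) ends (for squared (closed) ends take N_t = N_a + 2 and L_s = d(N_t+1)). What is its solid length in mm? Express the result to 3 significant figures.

101 mm

squared (closed) ends: N_t = N_a + 2 = 7 + 2 = 9
L_s = d·(N_t+1) = 10.1 × 10 = 101 mm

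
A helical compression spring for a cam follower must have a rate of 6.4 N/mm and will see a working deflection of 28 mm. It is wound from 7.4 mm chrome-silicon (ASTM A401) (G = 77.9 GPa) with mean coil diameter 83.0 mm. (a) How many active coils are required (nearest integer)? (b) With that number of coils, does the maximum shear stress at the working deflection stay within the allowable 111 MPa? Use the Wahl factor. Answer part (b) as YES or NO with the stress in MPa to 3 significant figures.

(a) 8 coils; (b) YES, τ_max = 105 MPa

N_a = Gd⁴/(8D³k) = (77.9×10³)(7.4⁴)/(8·83.0³·6.4) = 7.979 → N_a = 8
Actual rate k = Gd⁴/(8D³·8) = 6.3834 N/mm
Working load F = kδ = 6.3834·28 = 178.73 N
C = 83.0/7.4 = 11.2162; K_W = (4C−1)/(4C−4)+0.615/C = 1.1282
τ_max = K_W·8FD/(πd³) = 1.1282·93.225 = 105.18 MPa
τ_max ≤ 111 MPa → acceptable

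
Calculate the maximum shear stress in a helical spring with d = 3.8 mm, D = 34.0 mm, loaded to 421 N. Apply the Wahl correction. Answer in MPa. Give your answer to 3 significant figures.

773 MPa

Spring index C = D/d = 34.0/3.8 = 8.9474
K_W = (4C−1)/(4C−4) + 0.615/C = 34.789/31.789 + 0.0687 = 1.1631
τ₀ = 8FD/(πd³) = 8·421·34.0/(π·3.8³) = 114512/172.39 = 664.28 MPa
τ_max = K·τ₀ = 1.1631 × 664.28 = 772.63 MPa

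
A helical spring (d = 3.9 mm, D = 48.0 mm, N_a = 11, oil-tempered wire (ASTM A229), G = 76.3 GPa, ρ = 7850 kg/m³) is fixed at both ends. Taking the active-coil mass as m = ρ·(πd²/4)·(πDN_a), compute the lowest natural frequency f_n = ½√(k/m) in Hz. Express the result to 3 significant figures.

54.0 Hz

k = Gd⁴/(8D³N_a) = (76.3×10³)(3.9⁴)/(8·48.0³·11) = 1.8137 N/mm = 1813.7 N/m
Wire length L = πDN_a = π·48.0·11 = 1658.8 mm
m = ρ·(πd²/4)·L = 7850 × 11.946×10⁻⁶ m² × 1.6588 m = 0.15555 kg
f_n = ½√(k/m) = 0.5·√(1813.7/0.15555) = 0.5·√(11660) = 53.991 Hz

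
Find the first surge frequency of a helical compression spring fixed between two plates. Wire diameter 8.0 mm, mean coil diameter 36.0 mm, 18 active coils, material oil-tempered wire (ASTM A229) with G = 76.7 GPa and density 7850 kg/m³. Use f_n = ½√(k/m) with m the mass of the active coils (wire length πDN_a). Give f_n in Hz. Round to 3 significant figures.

121 Hz

k = Gd⁴/(8D³N_a) = (76.7×10³)(8.0⁴)/(8·36.0³·18) = 46.761 N/mm = 46761 N/m
Wire length L = πDN_a = π·36.0·18 = 2035.8 mm
m = ρ·(πd²/4)·L = 7850 × 50.265×10⁻⁶ m² × 2.0358 m = 0.80328 kg
f_n = ½√(k/m) = 0.5·√(46761/0.80328) = 0.5·√(58213) = 120.64 Hz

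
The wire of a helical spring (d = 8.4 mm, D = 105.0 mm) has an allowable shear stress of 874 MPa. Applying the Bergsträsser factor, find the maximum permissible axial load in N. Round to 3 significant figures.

C = D/d = 105.0/8.4 = 12.5000
K_B = (4C+2)/(4C−3) = 52.000/47.000 = 1.1064
τ_max = K·8FD/(πd³) → F_max = τ_allow·πd³/(8DK)
F_max = 874·π·8.4³/(8·105.0·1.1064) = 1.6274e+06/929.36 = 1751.1 N

1750 N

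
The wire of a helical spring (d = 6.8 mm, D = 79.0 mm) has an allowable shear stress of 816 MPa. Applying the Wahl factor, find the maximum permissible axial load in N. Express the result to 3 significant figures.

C = D/d = 79.0/6.8 = 11.6176
K_W = (4C−1)/(4C−4) + 0.615/C = 45.471/42.471 + 0.0529 = 1.1236
τ_max = K·8FD/(πd³) → F_max = τ_allow·πd³/(8DK)
F_max = 816·π·6.8³/(8·79.0·1.1236) = 8.0606e+05/710.1 = 1135.1 N

1140 N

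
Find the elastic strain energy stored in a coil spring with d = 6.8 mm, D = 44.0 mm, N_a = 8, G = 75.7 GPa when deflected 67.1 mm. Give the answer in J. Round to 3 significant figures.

66.8 J

k = Gd⁴/(8D³N_a) = (75.7×10³)(6.8⁴)/(8·44.0³·8) = 29.689 N/mm
U = ½kδ² = 0.5 × 29.689 × 67.1² = 66836 N·mm = 66.836 J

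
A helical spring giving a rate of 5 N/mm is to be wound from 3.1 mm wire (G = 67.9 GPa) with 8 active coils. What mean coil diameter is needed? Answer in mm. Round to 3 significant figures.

27.0 mm

D = (Gd⁴/(8N_a·k))^(1/3) = (67.9×10³·3.1⁴/(8·8·5))^(1/3)
  = (19596)^(1/3) = 26.9601 mm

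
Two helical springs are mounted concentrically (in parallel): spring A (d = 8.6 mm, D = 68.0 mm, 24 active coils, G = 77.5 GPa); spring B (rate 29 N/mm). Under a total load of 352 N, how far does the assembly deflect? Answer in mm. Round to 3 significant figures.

k_A = Gd⁴/(8D³N_a) = (77.5×10³)(8.6⁴)/(8·68.0³·24) = 7.0221 N/mm
Parallel: k_eq = 7.0221 + 29 = 36.022 N/mm
δ = F/k_eq = 352/36.022 = 9.7718 mm

9.77 mm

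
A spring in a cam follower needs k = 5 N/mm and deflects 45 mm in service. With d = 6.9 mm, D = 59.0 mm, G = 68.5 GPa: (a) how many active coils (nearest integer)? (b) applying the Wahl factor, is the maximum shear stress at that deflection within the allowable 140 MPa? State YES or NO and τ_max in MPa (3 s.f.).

N_a = Gd⁴/(8D³k) = (68.5×10³)(6.9⁴)/(8·59.0³·5) = 18.9 → N_a = 19
Actual rate k = Gd⁴/(8D³·19) = 4.9738 N/mm
Working load F = kδ = 4.9738·45 = 223.82 N
C = 59.0/6.9 = 8.5507; K_W = (4C−1)/(4C−4)+0.615/C = 1.1713
τ_max = K_W·8FD/(πd³) = 1.1713·102.36 = 119.89 MPa
τ_max ≤ 140 MPa → acceptable

(a) 19 coils; (b) YES, τ_max = 120 MPa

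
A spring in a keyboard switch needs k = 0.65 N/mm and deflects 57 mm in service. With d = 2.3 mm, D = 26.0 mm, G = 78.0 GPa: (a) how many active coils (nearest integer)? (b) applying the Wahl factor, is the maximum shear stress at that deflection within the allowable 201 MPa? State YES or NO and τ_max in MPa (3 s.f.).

N_a = Gd⁴/(8D³k) = (78.0×10³)(2.3⁴)/(8·26.0³·0.65) = 23.88 → N_a = 24
Actual rate k = Gd⁴/(8D³·24) = 0.64682 N/mm
Working load F = kδ = 0.64682·57 = 36.869 N
C = 26.0/2.3 = 11.3043; K_W = (4C−1)/(4C−4)+0.615/C = 1.1272
τ_max = K_W·8FD/(πd³) = 1.1272·200.63 = 226.14 MPa
τ_max > 201 MPa → exceeds allowable

(a) 24 coils; (b) NO, τ_max = 226 MPa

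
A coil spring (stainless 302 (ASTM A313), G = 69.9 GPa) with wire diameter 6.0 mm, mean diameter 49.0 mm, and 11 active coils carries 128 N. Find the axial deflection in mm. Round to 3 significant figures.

14.6 mm

k = Gd⁴/(8D³N_a) = (69.9×10³)(6.0⁴)/(8·49.0³·11) = 8.7501 N/mm
δ = F/k = 128 / 8.7501 = 14.628 mm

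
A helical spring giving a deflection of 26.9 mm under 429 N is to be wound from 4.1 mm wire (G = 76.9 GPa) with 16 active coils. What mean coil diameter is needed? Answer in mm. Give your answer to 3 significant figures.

22.0 mm

Required rate k = F/δ = 429/26.9 = 15.948 N/mm
D = (Gd⁴/(8N_a·k))^(1/3) = (76.9×10³·4.1⁴/(8·16·15.948))^(1/3)
  = (10645)^(1/3) = 21.9980 mm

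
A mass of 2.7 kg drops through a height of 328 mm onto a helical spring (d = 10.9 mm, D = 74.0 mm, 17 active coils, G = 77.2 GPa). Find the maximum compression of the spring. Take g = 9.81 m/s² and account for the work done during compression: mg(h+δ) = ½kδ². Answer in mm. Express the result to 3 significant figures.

k = Gd⁴/(8D³N_a) = (77.2×10³)(10.9⁴)/(8·74.0³·17) = 19.774 N/mm
W = mg = 2.7 × 9.81 = 26.487 N
½kδ² − Wδ − Wh = 0 → δ = (W + √(W² + 2kWh))/k
δ = (26.487 + √(701.56 + 343578))/19.774 = (26.487 + 586.75)/19.774 = 31.013 mm

31.0 mm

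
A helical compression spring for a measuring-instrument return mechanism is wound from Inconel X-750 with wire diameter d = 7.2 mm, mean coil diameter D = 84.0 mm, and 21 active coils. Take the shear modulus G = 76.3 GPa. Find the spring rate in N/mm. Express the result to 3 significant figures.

k = Gd⁴/(8D³N_a) = (76.3×10³ × 7.2⁴) / (8 × 84.0³ × 21)
  = 2.05048e+08 / 9.95743e+07 = 2.0592 N/mm

2.06 N/mm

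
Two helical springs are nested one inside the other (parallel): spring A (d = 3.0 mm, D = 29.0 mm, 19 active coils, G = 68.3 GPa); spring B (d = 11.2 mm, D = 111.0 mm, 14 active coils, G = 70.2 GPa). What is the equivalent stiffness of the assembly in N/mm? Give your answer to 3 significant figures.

k_A = Gd⁴/(8D³N_a) = (68.3×10³)(3.0⁴)/(8·29.0³·19) = 1.4923 N/mm
k_B = Gd⁴/(8D³N_a) = (70.2×10³)(11.2⁴)/(8·111.0³·14) = 7.2114 N/mm
Parallel: k_eq = 1.4923 + 7.2114 = 8.7038 N/mm

8.70 N/mm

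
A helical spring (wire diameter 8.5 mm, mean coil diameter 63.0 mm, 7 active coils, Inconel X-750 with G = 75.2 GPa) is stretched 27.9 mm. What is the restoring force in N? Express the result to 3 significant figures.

782 N

k = Gd⁴/(8D³N_a) = (75.2×10³)(8.5⁴)/(8·63.0³·7) = 28.034 N/mm
F = k·δ = 28.034 × 27.9 = 782.15 N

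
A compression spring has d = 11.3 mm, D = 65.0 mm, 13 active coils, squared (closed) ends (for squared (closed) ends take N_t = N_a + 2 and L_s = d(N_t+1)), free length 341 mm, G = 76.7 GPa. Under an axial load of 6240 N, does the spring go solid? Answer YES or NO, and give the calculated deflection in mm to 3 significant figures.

NO, δ = 143 mm

k = Gd⁴/(8D³N_a) = (76.7×10³)(11.3⁴)/(8·65.0³·13) = 43.786 N/mm
N_t = 15; L_s = 11.3·16 = 180.8 mm; δ_solid = L₀ − L_s = 341 − 180.8 = 160.2 mm
δ = F/k = 6240/43.786 = 142.51 mm
δ < δ_solid → spring does not go solid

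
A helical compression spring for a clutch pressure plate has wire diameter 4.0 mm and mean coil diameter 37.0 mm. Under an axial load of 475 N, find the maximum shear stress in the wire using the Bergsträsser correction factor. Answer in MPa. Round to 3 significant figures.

802 MPa

Spring index C = D/d = 37.0/4.0 = 9.2500
K_B = (4C+2)/(4C−3) = 39.000/34.000 = 1.1471
τ₀ = 8FD/(πd³) = 8·475·37.0/(π·4.0³) = 140600/201.06 = 699.29 MPa
τ_max = K·τ₀ = 1.1471 × 699.29 = 802.12 MPa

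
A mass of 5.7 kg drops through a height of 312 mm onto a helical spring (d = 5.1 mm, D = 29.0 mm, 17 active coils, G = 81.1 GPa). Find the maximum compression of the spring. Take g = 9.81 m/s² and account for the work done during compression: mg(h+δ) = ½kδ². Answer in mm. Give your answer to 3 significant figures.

49.4 mm

k = Gd⁴/(8D³N_a) = (81.1×10³)(5.1⁴)/(8·29.0³·17) = 16.541 N/mm
W = mg = 5.7 × 9.81 = 55.917 N
½kδ² − Wδ − Wh = 0 → δ = (W + √(W² + 2kWh))/k
δ = (55.917 + √(3126.7 + 577161))/16.541 = (55.917 + 761.77)/16.541 = 49.433 mm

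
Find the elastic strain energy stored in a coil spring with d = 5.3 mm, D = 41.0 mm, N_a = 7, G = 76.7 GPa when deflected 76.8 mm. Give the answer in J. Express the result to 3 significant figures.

k = Gd⁴/(8D³N_a) = (76.7×10³)(5.3⁴)/(8·41.0³·7) = 15.68 N/mm
U = ½kδ² = 0.5 × 15.68 × 76.8² = 46244 N·mm = 46.244 J

46.2 J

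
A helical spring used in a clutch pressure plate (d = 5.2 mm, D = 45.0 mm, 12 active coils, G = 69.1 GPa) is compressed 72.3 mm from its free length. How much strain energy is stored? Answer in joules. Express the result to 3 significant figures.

k = Gd⁴/(8D³N_a) = (69.1×10³)(5.2⁴)/(8·45.0³·12) = 5.7754 N/mm
U = ½kδ² = 0.5 × 5.7754 × 72.3² = 15095 N·mm = 15.095 J

15.1 J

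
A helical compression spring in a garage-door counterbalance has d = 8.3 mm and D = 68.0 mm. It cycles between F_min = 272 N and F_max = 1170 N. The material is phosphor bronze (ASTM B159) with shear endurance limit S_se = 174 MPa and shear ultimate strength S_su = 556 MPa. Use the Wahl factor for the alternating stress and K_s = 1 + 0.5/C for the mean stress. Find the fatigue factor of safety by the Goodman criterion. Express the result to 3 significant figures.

C = D/d = 68.0/8.3 = 8.1928; K_W = (4C−1)/(4C−4)+0.615/C = 1.1793; K_s = 1+0.5/C = 1.0610
F_a = (F_max−F_min)/2 = 449 N; F_m = (F_max+F_min)/2 = 721 N
τ_a = K_W·8F_aD/(πd³) = 1.1793 × 135.98 = 160.36 MPa
τ_m = K_s·8F_mD/(πd³) = 1.0610 × 218.35 = 231.67 MPa
Goodman: 1/n_f = τ_a/S_se + τ_m/S_su = 160.36/174 + 231.67/556 = 0.92162 + 0.41668 = 1.3383
n_f = 1/1.3383 = 0.7472

0.747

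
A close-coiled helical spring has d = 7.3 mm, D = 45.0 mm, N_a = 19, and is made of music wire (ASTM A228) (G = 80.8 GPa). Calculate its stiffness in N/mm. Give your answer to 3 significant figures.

16.6 N/mm

k = Gd⁴/(8D³N_a) = (80.8×10³ × 7.3⁴) / (8 × 45.0³ × 19)
  = 2.29458e+08 / 1.3851e+07 = 16.566 N/mm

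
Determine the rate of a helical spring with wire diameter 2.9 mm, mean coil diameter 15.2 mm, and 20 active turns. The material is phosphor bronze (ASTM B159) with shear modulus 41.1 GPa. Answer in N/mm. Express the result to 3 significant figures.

k = Gd⁴/(8D³N_a) = (41.1×10³ × 2.9⁴) / (8 × 15.2³ × 20)
  = 2.90692e+06 / 561889 = 5.1735 N/mm

5.17 N/mm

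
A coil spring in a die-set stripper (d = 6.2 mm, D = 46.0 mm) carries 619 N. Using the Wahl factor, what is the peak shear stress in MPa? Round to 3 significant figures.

Spring index C = D/d = 46.0/6.2 = 7.4194
K_W = (4C−1)/(4C−4) + 0.615/C = 28.677/25.677 + 0.0829 = 1.1997
τ₀ = 8FD/(πd³) = 8·619·46.0/(π·6.2³) = 227792/748.73 = 304.24 MPa
τ_max = K·τ₀ = 1.1997 × 304.24 = 365 MPa

365 MPa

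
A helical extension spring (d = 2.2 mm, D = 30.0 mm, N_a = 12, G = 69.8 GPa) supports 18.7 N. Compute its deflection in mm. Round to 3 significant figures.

29.6 mm

k = Gd⁴/(8D³N_a) = (69.8×10³)(2.2⁴)/(8·30.0³·12) = 0.63083 N/mm
δ = F/k = 18.7 / 0.63083 = 29.644 mm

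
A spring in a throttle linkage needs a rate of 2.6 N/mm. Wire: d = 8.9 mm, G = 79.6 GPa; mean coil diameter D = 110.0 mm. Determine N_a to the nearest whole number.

N_a = Gd⁴/(8D³k) = (79.6×10³ × 8.9⁴)/(8 × 110.0³ × 2.6)
    = 4.99428e+08 / 2.76848e+07 = 18.04 → 18 coils

18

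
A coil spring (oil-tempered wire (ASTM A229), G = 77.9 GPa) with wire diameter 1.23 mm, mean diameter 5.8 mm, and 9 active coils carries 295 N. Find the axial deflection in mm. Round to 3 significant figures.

k = Gd⁴/(8D³N_a) = (77.9×10³)(1.23⁴)/(8·5.8³·9) = 12.692 N/mm
δ = F/k = 295 / 12.692 = 23.242 mm

23.2 mm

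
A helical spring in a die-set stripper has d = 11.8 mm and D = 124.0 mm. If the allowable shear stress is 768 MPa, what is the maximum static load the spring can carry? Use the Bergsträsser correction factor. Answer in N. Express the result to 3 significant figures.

3540 N

C = D/d = 124.0/11.8 = 10.5085
K_B = (4C+2)/(4C−3) = 44.034/39.034 = 1.1281
τ_max = K·8FD/(πd³) → F_max = τ_allow·πd³/(8DK)
F_max = 768·π·11.8³/(8·124.0·1.1281) = 3.9642e+06/1119.1 = 3542.4 N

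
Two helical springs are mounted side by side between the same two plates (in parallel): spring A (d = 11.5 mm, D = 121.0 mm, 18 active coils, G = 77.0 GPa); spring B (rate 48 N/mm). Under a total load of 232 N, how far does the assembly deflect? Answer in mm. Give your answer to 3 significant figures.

k_A = Gd⁴/(8D³N_a) = (77.0×10³)(11.5⁴)/(8·121.0³·18) = 5.2791 N/mm
Parallel: k_eq = 5.2791 + 48 = 53.279 N/mm
δ = F/k_eq = 232/53.279 = 4.3544 mm

4.35 mm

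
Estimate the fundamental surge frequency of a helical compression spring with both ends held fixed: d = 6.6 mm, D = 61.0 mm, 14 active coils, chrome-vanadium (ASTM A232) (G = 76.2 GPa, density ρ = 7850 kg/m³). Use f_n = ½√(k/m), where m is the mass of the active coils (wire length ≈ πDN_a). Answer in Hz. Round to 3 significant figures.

44.4 Hz

k = Gd⁴/(8D³N_a) = (76.2×10³)(6.6⁴)/(8·61.0³·14) = 5.6875 N/mm = 5687.5 N/m
Wire length L = πDN_a = π·61.0·14 = 2682.9 mm
m = ρ·(πd²/4)·L = 7850 × 34.212×10⁻⁶ m² × 2.6829 m = 0.72054 kg
f_n = ½√(k/m) = 0.5·√(5687.5/0.72054) = 0.5·√(7893.5) = 44.423 Hz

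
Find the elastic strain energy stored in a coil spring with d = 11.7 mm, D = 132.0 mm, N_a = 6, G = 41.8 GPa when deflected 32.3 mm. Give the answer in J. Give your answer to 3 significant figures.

3.70 J

k = Gd⁴/(8D³N_a) = (41.8×10³)(11.7⁴)/(8·132.0³·6) = 7.0951 N/mm
U = ½kδ² = 0.5 × 7.0951 × 32.3² = 3701.1 N·mm = 3.7011 J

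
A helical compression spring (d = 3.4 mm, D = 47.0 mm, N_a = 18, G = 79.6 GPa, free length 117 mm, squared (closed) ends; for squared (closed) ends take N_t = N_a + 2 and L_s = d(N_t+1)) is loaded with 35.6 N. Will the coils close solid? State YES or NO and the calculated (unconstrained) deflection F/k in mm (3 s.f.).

k = Gd⁴/(8D³N_a) = (79.6×10³)(3.4⁴)/(8·47.0³·18) = 0.7115 N/mm
N_t = 20; L_s = 3.4·21 = 71.4 mm; δ_solid = L₀ − L_s = 117 − 71.4 = 45.6 mm
δ = F/k = 35.6/0.7115 = 50.035 mm
δ ≥ δ_solid → spring goes solid

YES, δ = 50.0 mm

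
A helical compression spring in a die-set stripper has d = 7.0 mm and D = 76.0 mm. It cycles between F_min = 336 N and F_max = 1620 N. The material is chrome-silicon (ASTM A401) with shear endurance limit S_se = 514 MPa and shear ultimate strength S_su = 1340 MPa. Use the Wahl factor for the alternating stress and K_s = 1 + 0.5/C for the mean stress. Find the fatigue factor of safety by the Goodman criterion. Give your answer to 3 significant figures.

0.814

C = D/d = 76.0/7.0 = 10.8571; K_W = (4C−1)/(4C−4)+0.615/C = 1.1327; K_s = 1+0.5/C = 1.0461
F_a = (F_max−F_min)/2 = 642 N; F_m = (F_max+F_min)/2 = 978 N
τ_a = K_W·8F_aD/(πd³) = 1.1327 × 362.24 = 410.32 MPa
τ_m = K_s·8F_mD/(πd³) = 1.0461 × 551.82 = 577.23 MPa
Goodman: 1/n_f = τ_a/S_se + τ_m/S_su = 410.32/514 + 577.23/1340 = 0.79829 + 0.43077 = 1.2291
n_f = 1/1.2291 = 0.8136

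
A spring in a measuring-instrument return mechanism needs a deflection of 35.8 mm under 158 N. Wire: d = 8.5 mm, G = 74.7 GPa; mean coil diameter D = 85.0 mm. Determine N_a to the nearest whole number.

18

Required rate k = F/δ = 158/35.8 = 4.4134 N/mm
N_a = Gd⁴/(8D³k) = (74.7×10³ × 8.5⁴)/(8 × 85.0³ × 4.4134)
    = 3.89939e+08 / 2.16831e+07 = 17.98 → 18 coils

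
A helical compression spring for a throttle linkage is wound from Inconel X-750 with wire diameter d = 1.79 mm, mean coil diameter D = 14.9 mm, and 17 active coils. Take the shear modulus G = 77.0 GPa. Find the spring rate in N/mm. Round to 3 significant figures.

k = Gd⁴/(8D³N_a) = (77.0×10³ × 1.79⁴) / (8 × 14.9³ × 17)
  = 790502 / 449881 = 1.7571 N/mm

1.76 N/mm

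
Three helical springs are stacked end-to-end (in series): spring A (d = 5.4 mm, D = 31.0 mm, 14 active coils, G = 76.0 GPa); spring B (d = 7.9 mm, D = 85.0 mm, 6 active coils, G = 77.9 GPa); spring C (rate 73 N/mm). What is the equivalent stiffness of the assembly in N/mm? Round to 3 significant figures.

6.15 N/mm

k_A = Gd⁴/(8D³N_a) = (76.0×10³)(5.4⁴)/(8·31.0³·14) = 19.368 N/mm
k_B = Gd⁴/(8D³N_a) = (77.9×10³)(7.9⁴)/(8·85.0³·6) = 10.293 N/mm
Series: 1/k_eq = 1/19.368 + 1/10.293 + 1/73 = 0.16248; k_eq = 6.1545 N/mm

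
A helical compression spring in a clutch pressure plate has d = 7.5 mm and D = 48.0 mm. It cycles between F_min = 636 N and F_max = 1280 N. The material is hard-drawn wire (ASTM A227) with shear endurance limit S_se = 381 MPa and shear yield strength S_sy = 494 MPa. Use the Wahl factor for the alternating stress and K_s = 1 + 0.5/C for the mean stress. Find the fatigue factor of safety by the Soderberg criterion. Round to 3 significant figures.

C = D/d = 48.0/7.5 = 6.4000; K_W = (4C−1)/(4C−4)+0.615/C = 1.2350; K_s = 1+0.5/C = 1.0781
F_a = (F_max−F_min)/2 = 322 N; F_m = (F_max+F_min)/2 = 958 N
τ_a = K_W·8F_aD/(πd³) = 1.2350 × 93.294 = 115.22 MPa
τ_m = K_s·8F_mD/(πd³) = 1.0781 × 277.56 = 299.25 MPa
Soderberg: 1/n_f = τ_a/S_se + τ_m/S_sy = 115.22/381 + 299.25/494 = 0.30241 + 0.60577 = 0.90817
n_f = 1/0.90817 = 1.101

1.10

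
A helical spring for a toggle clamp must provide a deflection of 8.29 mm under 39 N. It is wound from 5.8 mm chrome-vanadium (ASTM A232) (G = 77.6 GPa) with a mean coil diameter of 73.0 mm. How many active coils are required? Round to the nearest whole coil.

Required rate k = F/δ = 39/8.29 = 4.7045 N/mm
N_a = Gd⁴/(8D³k) = (77.6×10³ × 5.8⁴)/(8 × 73.0³ × 4.7045)
    = 8.7816e+07 / 1.46409e+07 = 5.998 → 6 coils

6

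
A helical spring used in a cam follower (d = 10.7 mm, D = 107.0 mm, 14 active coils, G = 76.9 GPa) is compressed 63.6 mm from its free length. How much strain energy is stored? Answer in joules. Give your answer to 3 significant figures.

14.9 J

k = Gd⁴/(8D³N_a) = (76.9×10³)(10.7⁴)/(8·107.0³·14) = 7.3467 N/mm
U = ½kδ² = 0.5 × 7.3467 × 63.6² = 14859 N·mm = 14.859 J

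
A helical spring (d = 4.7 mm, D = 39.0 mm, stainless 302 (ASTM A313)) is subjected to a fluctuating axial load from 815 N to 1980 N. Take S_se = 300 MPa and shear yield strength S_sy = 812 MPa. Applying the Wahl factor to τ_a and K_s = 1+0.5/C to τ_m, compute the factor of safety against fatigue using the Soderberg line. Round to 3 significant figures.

C = D/d = 39.0/4.7 = 8.2979; K_W = (4C−1)/(4C−4)+0.615/C = 1.1769; K_s = 1+0.5/C = 1.0603
F_a = (F_max−F_min)/2 = 582.5 N; F_m = (F_max+F_min)/2 = 1397.5 N
τ_a = K_W·8F_aD/(πd³) = 1.1769 × 557.19 = 655.75 MPa
τ_m = K_s·8F_mD/(πd³) = 1.0603 × 1336.8 = 1417.3 MPa
Soderberg: 1/n_f = τ_a/S_se + τ_m/S_sy = 655.75/300 + 1417.3/812 = 2.18585 + 1.74549 = 3.9313
n_f = 1/3.9313 = 0.2544

0.254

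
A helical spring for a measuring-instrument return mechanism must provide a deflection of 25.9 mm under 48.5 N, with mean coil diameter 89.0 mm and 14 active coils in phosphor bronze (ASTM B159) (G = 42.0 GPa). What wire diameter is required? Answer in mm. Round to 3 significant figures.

7.70 mm

Required rate k = F/δ = 48.5/25.9 = 1.8726 N/mm
d = (8D³N_a·k / G)^(1/4) = (8·89.0³·14·1.8726 / (42.0×10³))^0.25
  = (3520.3)^0.25 = 7.7027 mm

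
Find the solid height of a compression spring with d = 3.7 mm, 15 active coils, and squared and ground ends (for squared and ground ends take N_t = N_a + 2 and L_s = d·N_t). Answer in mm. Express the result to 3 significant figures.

62.9 mm

squared and ground ends: N_t = N_a + 2 = 15 + 2 = 17
L_s = d·N_t = 3.7 × 17 = 62.9 mm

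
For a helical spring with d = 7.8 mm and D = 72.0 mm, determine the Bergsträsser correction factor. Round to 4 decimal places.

1.1474

C = D/d = 72.0/7.8 = 9.2308
K_B = (4C+2)/(4C−3) = 38.923/33.923 = 1.1474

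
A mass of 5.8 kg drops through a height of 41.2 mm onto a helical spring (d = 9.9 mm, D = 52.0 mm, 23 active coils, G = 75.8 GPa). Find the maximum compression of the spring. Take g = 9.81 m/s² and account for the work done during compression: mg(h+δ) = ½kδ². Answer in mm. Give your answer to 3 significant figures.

15.1 mm

k = Gd⁴/(8D³N_a) = (75.8×10³)(9.9⁴)/(8·52.0³·23) = 28.144 N/mm
W = mg = 5.8 × 9.81 = 56.898 N
½kδ² − Wδ − Wh = 0 → δ = (W + √(W² + 2kWh))/k
δ = (56.898 + √(3237.4 + 131949))/28.144 = (56.898 + 367.68)/28.144 = 15.086 mm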